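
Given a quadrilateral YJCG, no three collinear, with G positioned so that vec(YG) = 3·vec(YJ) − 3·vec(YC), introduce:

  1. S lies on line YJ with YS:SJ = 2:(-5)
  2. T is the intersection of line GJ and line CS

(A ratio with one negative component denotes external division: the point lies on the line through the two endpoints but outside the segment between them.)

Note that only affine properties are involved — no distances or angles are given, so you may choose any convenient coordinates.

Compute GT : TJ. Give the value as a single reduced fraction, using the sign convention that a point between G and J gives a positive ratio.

Assign Y = (0, 0), J = (1, 0), C = (0, 1), G = (3, -3) — the answer is frame-independent, so this choice is without loss of generality.
1. S lies on line YJ with YS:SJ = 2:(-5) ⇒ S = (-2/3, 0)
2. T is the intersection of line GJ and line CS ⇒ T = (1/6, 5/4)
T = G + t·(J−G) with t = 17/12, so GT:TJ = t:(1−t) = 17/12:-5/12

GT:TJ = -17/5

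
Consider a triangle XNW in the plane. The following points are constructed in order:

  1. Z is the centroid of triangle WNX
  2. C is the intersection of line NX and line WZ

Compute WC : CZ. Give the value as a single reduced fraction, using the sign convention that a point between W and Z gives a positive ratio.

WC:CZ = -3

Choose coordinates X = (0, 0), N = (1, 0), W = (0, 1).
1. Z is the centroid of triangle WNX ⇒ Z = (1/3, 1/3)
2. C is the intersection of line NX and line WZ ⇒ C = (1/2, 0)
C = W + t·(Z−W) with t = 3/2, so WC:CZ = t:(1−t) = 3/2:-1/2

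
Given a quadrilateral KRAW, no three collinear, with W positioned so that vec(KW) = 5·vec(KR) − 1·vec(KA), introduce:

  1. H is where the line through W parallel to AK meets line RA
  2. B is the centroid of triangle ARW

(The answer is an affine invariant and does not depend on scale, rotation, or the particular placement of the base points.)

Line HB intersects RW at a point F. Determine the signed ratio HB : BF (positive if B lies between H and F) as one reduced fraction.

Set K = (0, 0), R = (1, 0), A = (0, 1), W = (5, -1); any affine frame gives the same invariant.
1. H is where the line through W parallel to AK meets line RA ⇒ H = (5, -4)
2. B is the centroid of triangle ARW ⇒ B = (2, 0)
line HB meets RW at F = (29/13, -4/13)
B = H + t·(F−H) with t = 13/12, so HB:BF = 13/12:-1/12

HB:BF = -13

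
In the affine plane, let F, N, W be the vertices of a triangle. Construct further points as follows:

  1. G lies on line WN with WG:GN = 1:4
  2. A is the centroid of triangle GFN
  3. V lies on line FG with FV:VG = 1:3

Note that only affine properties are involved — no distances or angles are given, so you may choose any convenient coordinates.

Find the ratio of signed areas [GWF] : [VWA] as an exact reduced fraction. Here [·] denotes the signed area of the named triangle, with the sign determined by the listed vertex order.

Choose coordinates F = (0, 0), N = (1, 0), W = (0, 1).
1. G lies on line WN with WG:GN = 1:4 ⇒ G = (1/5, 4/5)
2. A is the centroid of triangle GFN ⇒ A = (2/5, 4/15)
3. V lies on line FG with FV:VG = 1:3 ⇒ V = (1/20, 1/5)
2·[GWF] = 1/5, 2·[VWA] = -17/60
[GWF]:[VWA] = 1/5:-17/60 = -12/17

[GWF]:[VWA] = -12/17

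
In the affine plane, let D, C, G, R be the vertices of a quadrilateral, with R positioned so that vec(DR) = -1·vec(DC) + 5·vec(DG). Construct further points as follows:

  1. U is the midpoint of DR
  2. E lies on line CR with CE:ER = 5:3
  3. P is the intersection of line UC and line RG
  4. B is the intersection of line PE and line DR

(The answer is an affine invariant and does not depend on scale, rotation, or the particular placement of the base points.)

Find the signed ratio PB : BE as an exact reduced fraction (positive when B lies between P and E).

Set D = (0, 0), C = (1, 0), G = (0, 1), R = (-1, 5); any affine frame gives the same invariant.
1. U is the midpoint of DR ⇒ U = (-1/2, 5/2)
2. E lies on line CR with CE:ER = 5:3 ⇒ E = (-1/4, 25/8)
3. P is the intersection of line UC and line RG ⇒ P = (-2/7, 15/7)
4. B is the intersection of line PE and line DR ⇒ B = (-4/13, 20/13)
B = P + t·(E−P) with t = -8/13, so PB:BE = t:(1−t) = -8/13:21/13

PB:BE = -8/21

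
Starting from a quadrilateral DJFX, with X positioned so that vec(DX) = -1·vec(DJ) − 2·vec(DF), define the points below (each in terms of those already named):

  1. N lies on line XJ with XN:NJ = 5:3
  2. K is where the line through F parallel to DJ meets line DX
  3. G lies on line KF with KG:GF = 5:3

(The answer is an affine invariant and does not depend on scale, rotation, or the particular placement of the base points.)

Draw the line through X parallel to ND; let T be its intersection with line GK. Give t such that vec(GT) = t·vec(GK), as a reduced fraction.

Work in coordinates with D = (0, 0), J = (1, 0), F = (0, 1), X = (-1, -2).
1. N lies on line XJ with XN:NJ = 5:3 ⇒ N = (1/4, -3/4)
2. K is where the line through F parallel to DJ meets line DX ⇒ K = (1/2, 1)
3. G lies on line KF with KG:GF = 5:3 ⇒ G = (3/16, 1)
through X parallel to ND: direction (-1/4, 3/4); meets GK at T = (-2, 1)
T = G + t·(K−G) with t = -7

t = -7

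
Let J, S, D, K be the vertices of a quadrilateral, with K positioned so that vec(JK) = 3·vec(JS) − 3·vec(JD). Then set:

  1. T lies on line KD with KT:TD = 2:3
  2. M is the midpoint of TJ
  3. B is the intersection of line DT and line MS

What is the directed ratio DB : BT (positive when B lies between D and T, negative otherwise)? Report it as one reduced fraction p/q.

Choose coordinates J = (0, 0), S = (1, 0), D = (0, 1), K = (3, -3).
1. T lies on line KD with KT:TD = 2:3 ⇒ T = (9/5, -7/5)
2. M is the midpoint of TJ ⇒ M = (9/10, -7/10)
3. B is the intersection of line DT and line MS ⇒ B = (24/25, -7/25)
B = D + t·(T−D) with t = 8/15, so DB:BT = t:(1−t) = 8/15:7/15

DB:BT = 8/7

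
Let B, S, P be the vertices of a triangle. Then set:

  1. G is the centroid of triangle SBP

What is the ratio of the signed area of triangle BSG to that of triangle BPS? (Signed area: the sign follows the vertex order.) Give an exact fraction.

Choose coordinates B = (0, 0), S = (1, 0), P = (0, 1).
1. G is the centroid of triangle SBP ⇒ G = (1/3, 1/3)
2·[BSG] = 1/3, 2·[BPS] = -1
[BSG]:[BPS] = 1/3:-1 = -1/3

[BSG]:[BPS] = -1/3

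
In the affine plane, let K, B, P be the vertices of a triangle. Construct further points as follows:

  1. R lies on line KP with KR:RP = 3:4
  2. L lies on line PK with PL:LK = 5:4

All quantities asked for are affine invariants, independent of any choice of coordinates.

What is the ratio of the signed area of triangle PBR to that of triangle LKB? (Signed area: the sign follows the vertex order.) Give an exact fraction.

Work in coordinates with K = (0, 0), B = (1, 0), P = (0, 1).
1. R lies on line KP with KR:RP = 3:4 ⇒ R = (0, 3/7)
2. L lies on line PK with PL:LK = 5:4 ⇒ L = (0, 4/9)
2·[PBR] = -4/7, 2·[LKB] = 4/9
[PBR]:[LKB] = -4/7:4/9 = -9/7

[PBR]:[LKB] = -9/7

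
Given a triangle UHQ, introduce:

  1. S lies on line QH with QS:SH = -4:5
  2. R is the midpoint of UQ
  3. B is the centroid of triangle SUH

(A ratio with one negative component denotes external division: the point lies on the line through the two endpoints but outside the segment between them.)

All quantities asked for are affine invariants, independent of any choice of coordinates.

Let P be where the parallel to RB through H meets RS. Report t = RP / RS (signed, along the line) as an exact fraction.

t = -4

Choose coordinates U = (0, 0), H = (1, 0), Q = (0, 1).
1. S lies on line QH with QS:SH = -4:5 ⇒ S = (-4, 5)
2. R is the midpoint of UQ ⇒ R = (0, 1/2)
3. B is the centroid of triangle SUH ⇒ B = (-1, 5/3)
through H parallel to RB: direction (-1, 7/6); meets RS at P = (16, -35/2)
P = R + t·(S−R) with t = -4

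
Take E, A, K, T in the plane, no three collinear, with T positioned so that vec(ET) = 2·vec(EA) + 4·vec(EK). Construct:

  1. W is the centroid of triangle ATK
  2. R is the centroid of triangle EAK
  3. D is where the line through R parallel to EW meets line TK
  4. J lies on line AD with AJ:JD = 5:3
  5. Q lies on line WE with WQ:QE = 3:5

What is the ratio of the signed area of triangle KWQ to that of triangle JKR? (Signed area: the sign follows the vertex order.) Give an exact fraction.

Work in coordinates with E = (0, 0), A = (1, 0), K = (0, 1), T = (2, 4).
1. W is the centroid of triangle ATK ⇒ W = (1, 5/3)
2. R is the centroid of triangle EAK ⇒ R = (1/3, 1/3)
3. D is where the line through R parallel to EW meets line TK ⇒ D = (22/3, 12)
4. J lies on line AD with AJ:JD = 5:3 ⇒ J = (119/24, 15/2)
5. Q lies on line WE with WQ:QE = 3:5 ⇒ Q = (5/8, 25/24)
2·[KWQ] = -3/8, 2·[JKR] = 197/36
[KWQ]:[JKR] = -3/8:197/36 = -27/394

[KWQ]:[JKR] = -27/394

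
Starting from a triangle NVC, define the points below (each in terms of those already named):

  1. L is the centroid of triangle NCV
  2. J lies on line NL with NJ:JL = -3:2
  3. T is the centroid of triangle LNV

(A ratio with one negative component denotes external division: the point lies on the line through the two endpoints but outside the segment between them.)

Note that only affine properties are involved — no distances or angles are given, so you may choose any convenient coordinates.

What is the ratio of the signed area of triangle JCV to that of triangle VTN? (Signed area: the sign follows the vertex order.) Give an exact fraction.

Assign N = (0, 0), V = (1, 0), C = (0, 1) — the answer is frame-independent, so this choice is without loss of generality.
1. L is the centroid of triangle NCV ⇒ L = (1/3, 1/3)
2. J lies on line NL with NJ:JL = -3:2 ⇒ J = (1, 1)
3. T is the centroid of triangle LNV ⇒ T = (4/9, 1/9)
2·[JCV] = 1, 2·[VTN] = 1/9
[JCV]:[VTN] = 1:1/9 = 9

[JCV]:[VTN] = 9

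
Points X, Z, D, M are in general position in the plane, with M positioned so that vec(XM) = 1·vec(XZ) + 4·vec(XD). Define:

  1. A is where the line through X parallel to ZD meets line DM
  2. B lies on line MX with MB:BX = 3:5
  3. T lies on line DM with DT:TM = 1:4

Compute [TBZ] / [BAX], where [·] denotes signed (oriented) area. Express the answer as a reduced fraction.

Choose coordinates X = (0, 0), Z = (1, 0), D = (0, 1), M = (1, 4).
1. A is where the line through X parallel to ZD meets line DM ⇒ A = (-1/4, 1/4)
2. B lies on line MX with MB:BX = 3:5 ⇒ B = (5/8, 5/2)
3. T lies on line DM with DT:TM = 1:4 ⇒ T = (1/5, 8/5)
2·[TBZ] = -7/5, 2·[BAX] = 25/32
[TBZ]:[BAX] = -7/5:25/32 = -224/125

[TBZ]:[BAX] = -224/125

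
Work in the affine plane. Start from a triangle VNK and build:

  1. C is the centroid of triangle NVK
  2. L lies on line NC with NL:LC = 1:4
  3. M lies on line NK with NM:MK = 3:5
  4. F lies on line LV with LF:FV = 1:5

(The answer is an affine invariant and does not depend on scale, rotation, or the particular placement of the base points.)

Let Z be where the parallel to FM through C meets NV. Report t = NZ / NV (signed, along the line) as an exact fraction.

t = 13/23

Assign V = (0, 0), N = (1, 0), K = (0, 1) — the answer is frame-independent, so this choice is without loss of generality.
1. C is the centroid of triangle NVK ⇒ C = (1/3, 1/3)
2. L lies on line NC with NL:LC = 1:4 ⇒ L = (13/15, 1/15)
3. M lies on line NK with NM:MK = 3:5 ⇒ M = (5/8, 3/8)
4. F lies on line LV with LF:FV = 1:5 ⇒ F = (13/18, 1/18)
through C parallel to FM: direction (-7/72, 23/72); meets NV at Z = (10/23, 0)
Z = N + t·(V−N) with t = 13/23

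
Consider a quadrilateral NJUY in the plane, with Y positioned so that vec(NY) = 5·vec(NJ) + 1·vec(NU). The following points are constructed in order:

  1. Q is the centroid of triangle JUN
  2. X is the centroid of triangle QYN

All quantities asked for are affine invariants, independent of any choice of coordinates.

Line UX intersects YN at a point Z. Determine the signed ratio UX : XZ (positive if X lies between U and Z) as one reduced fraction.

Set N = (0, 0), J = (1, 0), U = (0, 1), Y = (5, 1); any affine frame gives the same invariant.
1. Q is the centroid of triangle JUN ⇒ Q = (1/3, 1/3)
2. X is the centroid of triangle QYN ⇒ X = (16/9, 4/9)
line UX meets YN at Z = (80/41, 16/41)
X = U + t·(Z−U) with t = 41/45, so UX:XZ = 41/45:4/45

UX:XZ = 41/4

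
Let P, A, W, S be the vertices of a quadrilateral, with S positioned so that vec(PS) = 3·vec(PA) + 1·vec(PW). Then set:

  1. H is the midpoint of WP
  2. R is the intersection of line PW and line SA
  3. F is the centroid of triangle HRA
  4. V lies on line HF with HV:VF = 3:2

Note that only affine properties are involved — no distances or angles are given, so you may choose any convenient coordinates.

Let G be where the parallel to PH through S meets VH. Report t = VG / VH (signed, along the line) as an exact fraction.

Choose coordinates P = (0, 0), A = (1, 0), W = (0, 1), S = (3, 1).
1. H is the midpoint of WP ⇒ H = (0, 1/2)
2. R is the intersection of line PW and line SA ⇒ R = (0, -1/2)
3. F is the centroid of triangle HRA ⇒ F = (1/3, 0)
4. V lies on line HF with HV:VF = 3:2 ⇒ V = (1/5, 1/5)
through S parallel to PH: direction (0, 1/2); meets VH at G = (3, -4)
G = V + t·(H−V) with t = -14

t = -14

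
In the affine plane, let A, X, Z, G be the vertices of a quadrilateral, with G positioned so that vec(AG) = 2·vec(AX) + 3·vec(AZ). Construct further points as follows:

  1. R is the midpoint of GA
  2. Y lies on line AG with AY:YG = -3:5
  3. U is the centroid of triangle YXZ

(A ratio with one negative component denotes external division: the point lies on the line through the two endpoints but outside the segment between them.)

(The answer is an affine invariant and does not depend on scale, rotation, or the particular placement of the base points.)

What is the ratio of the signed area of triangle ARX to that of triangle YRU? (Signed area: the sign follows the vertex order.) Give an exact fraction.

Assign A = (0, 0), X = (1, 0), Z = (0, 1), G = (2, 3) — the answer is frame-independent, so this choice is without loss of generality.
1. R is the midpoint of GA ⇒ R = (1, 3/2)
2. Y lies on line AG with AY:YG = -3:5 ⇒ Y = (-3, -9/2)
3. U is the centroid of triangle YXZ ⇒ U = (-2/3, -7/6)
2·[ARX] = -3/2, 2·[YRU] = -2/3
[ARX]:[YRU] = -3/2:-2/3 = 9/4

[ARX]:[YRU] = 9/4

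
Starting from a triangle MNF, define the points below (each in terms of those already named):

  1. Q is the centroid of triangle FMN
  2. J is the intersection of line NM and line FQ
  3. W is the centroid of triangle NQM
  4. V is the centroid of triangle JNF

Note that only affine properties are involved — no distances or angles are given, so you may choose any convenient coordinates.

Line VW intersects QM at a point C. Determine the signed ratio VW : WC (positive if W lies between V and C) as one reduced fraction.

Work in coordinates with M = (0, 0), N = (1, 0), F = (0, 1).
1. Q is the centroid of triangle FMN ⇒ Q = (1/3, 1/3)
2. J is the intersection of line NM and line FQ ⇒ J = (1/2, 0)
3. W is the centroid of triangle NQM ⇒ W = (4/9, 1/9)
4. V is the centroid of triangle JNF ⇒ V = (1/2, 1/3)
line VW meets QM at C = (5/9, 5/9)
W = V + t·(C−V) with t = -1, so VW:WC = -1:2

VW:WC = -1/2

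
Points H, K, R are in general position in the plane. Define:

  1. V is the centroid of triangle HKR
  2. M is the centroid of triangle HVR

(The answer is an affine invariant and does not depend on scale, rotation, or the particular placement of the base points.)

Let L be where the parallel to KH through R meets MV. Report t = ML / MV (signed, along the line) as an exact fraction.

Work in coordinates with H = (0, 0), K = (1, 0), R = (0, 1).
1. V is the centroid of triangle HKR ⇒ V = (1/3, 1/3)
2. M is the centroid of triangle HVR ⇒ M = (1/9, 4/9)
through R parallel to KH: direction (-1, 0); meets MV at L = (-1, 1)
L = M + t·(V−M) with t = -5

t = -5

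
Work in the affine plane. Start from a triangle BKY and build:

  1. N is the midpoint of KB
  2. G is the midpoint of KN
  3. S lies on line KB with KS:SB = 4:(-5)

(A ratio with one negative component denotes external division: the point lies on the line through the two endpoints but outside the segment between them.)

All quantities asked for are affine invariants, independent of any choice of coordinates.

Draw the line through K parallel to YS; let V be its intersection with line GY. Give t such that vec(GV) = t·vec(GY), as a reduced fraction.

t = 1/17

Assign B = (0, 0), K = (1, 0), Y = (0, 1) — the answer is frame-independent, so this choice is without loss of generality.
1. N is the midpoint of KB ⇒ N = (1/2, 0)
2. G is the midpoint of KN ⇒ G = (3/4, 0)
3. S lies on line KB with KS:SB = 4:(-5) ⇒ S = (5, 0)
through K parallel to YS: direction (5, -1); meets GY at V = (12/17, 1/17)
V = G + t·(Y−G) with t = 1/17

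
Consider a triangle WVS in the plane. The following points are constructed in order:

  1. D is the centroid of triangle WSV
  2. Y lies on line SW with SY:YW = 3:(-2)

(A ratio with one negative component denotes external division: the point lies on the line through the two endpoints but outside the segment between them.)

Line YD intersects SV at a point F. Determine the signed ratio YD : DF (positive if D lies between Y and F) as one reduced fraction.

YD:DF = 8

Choose coordinates W = (0, 0), V = (1, 0), S = (0, 1).
1. D is the centroid of triangle WSV ⇒ D = (1/3, 1/3)
2. Y lies on line SW with SY:YW = 3:(-2) ⇒ Y = (0, -2)
line YD meets SV at F = (3/8, 5/8)
D = Y + t·(F−Y) with t = 8/9, so YD:DF = 8/9:1/9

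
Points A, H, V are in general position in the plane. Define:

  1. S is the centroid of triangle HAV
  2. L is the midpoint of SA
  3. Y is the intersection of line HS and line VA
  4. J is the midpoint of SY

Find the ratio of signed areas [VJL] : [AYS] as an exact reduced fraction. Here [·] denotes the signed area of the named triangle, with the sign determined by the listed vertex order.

[VJL]:[AYS] = 1/4

Set A = (0, 0), H = (1, 0), V = (0, 1); any affine frame gives the same invariant.
1. S is the centroid of triangle HAV ⇒ S = (1/3, 1/3)
2. L is the midpoint of SA ⇒ L = (1/6, 1/6)
3. Y is the intersection of line HS and line VA ⇒ Y = (0, 1/2)
4. J is the midpoint of SY ⇒ J = (1/6, 5/12)
2·[VJL] = -1/24, 2·[AYS] = -1/6
[VJL]:[AYS] = -1/24:-1/6 = 1/4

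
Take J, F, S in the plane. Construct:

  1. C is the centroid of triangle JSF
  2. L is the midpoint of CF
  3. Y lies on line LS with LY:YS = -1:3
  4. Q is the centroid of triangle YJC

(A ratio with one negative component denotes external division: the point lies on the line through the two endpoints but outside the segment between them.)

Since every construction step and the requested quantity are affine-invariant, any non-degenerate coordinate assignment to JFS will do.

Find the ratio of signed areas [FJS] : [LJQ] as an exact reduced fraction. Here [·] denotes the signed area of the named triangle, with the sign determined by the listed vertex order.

[FJS]:[LJQ] = -18

Work in coordinates with J = (0, 0), F = (1, 0), S = (0, 1).
1. C is the centroid of triangle JSF ⇒ C = (1/3, 1/3)
2. L is the midpoint of CF ⇒ L = (2/3, 1/6)
3. Y lies on line LS with LY:YS = -1:3 ⇒ Y = (1, -1/4)
4. Q is the centroid of triangle YJC ⇒ Q = (4/9, 1/36)
2·[FJS] = -1, 2·[LJQ] = 1/18
[FJS]:[LJQ] = -1:1/18 = -18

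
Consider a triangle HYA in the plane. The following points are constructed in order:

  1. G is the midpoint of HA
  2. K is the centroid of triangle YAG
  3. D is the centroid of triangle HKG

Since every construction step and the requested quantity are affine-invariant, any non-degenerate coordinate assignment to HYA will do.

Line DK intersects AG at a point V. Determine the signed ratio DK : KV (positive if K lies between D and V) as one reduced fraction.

DK:KV = -2/3

Assign H = (0, 0), Y = (1, 0), A = (0, 1) — the answer is frame-independent, so this choice is without loss of generality.
1. G is the midpoint of HA ⇒ G = (0, 1/2)
2. K is the centroid of triangle YAG ⇒ K = (1/3, 1/2)
3. D is the centroid of triangle HKG ⇒ D = (1/9, 1/3)
line DK meets AG at V = (0, 1/4)
K = D + t·(V−D) with t = -2, so DK:KV = -2:3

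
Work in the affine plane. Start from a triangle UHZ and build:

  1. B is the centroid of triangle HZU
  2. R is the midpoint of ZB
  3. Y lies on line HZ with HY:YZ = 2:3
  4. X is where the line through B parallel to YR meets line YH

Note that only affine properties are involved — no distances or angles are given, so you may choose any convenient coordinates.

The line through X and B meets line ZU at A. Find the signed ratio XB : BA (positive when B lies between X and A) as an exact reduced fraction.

Work in coordinates with U = (0, 0), H = (1, 0), Z = (0, 1).
1. B is the centroid of triangle HZU ⇒ B = (1/3, 1/3)
2. R is the midpoint of ZB ⇒ R = (1/6, 2/3)
3. Y lies on line HZ with HY:YZ = 2:3 ⇒ Y = (3/5, 2/5)
4. X is where the line through B parallel to YR meets line YH ⇒ X = (6/5, -1/5)
line XB meets ZU at A = (0, 7/13)
B = X + t·(A−X) with t = 13/18, so XB:BA = 13/18:5/18

XB:BA = 13/5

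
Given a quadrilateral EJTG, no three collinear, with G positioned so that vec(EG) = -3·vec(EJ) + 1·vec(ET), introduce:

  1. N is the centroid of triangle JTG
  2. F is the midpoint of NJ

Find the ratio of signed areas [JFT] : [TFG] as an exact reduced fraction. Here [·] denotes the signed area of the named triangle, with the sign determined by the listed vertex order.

Set E = (0, 0), J = (1, 0), T = (0, 1), G = (-3, 1); any affine frame gives the same invariant.
1. N is the centroid of triangle JTG ⇒ N = (-2/3, 2/3)
2. F is the midpoint of NJ ⇒ F = (1/6, 1/3)
2·[JFT] = -1/2, 2·[TFG] = -2
[JFT]:[TFG] = -1/2:-2 = 1/4

[JFT]:[TFG] = 1/4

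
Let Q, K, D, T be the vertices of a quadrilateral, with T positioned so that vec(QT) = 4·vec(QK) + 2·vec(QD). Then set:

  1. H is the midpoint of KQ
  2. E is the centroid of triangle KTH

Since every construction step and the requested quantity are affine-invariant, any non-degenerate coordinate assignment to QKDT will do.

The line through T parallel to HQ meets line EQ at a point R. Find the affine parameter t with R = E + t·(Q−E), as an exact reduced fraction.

Choose coordinates Q = (0, 0), K = (1, 0), D = (0, 1), T = (4, 2).
1. H is the midpoint of KQ ⇒ H = (1/2, 0)
2. E is the centroid of triangle KTH ⇒ E = (11/6, 2/3)
through T parallel to HQ: direction (-1/2, 0); meets EQ at R = (11/2, 2)
R = E + t·(Q−E) with t = -2

t = -2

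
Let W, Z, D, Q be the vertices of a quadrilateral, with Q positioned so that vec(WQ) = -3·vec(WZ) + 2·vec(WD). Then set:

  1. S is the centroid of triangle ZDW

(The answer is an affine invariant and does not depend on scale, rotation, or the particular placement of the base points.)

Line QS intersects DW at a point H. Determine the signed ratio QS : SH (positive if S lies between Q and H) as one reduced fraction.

Set W = (0, 0), Z = (1, 0), D = (0, 1), Q = (-3, 2); any affine frame gives the same invariant.
1. S is the centroid of triangle ZDW ⇒ S = (1/3, 1/3)
line QS meets DW at H = (0, 1/2)
S = Q + t·(H−Q) with t = 10/9, so QS:SH = 10/9:-1/9

QS:SH = -10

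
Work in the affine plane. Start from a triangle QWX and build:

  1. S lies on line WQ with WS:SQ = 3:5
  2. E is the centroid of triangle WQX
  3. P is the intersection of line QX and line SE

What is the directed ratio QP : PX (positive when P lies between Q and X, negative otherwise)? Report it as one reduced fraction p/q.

Work in coordinates with Q = (0, 0), W = (1, 0), X = (0, 1).
1. S lies on line WQ with WS:SQ = 3:5 ⇒ S = (5/8, 0)
2. E is the centroid of triangle WQX ⇒ E = (1/3, 1/3)
3. P is the intersection of line QX and line SE ⇒ P = (0, 5/7)
P = Q + t·(X−Q) with t = 5/7, so QP:PX = t:(1−t) = 5/7:2/7

QP:PX = 5/2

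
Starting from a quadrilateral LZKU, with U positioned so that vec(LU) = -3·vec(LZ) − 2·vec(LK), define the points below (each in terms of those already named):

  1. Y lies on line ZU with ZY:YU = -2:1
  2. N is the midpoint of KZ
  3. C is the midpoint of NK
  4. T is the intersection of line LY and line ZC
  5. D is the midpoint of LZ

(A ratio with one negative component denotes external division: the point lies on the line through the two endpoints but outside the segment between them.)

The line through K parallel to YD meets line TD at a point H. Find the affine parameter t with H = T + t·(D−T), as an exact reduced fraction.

Assign L = (0, 0), Z = (1, 0), K = (0, 1), U = (-3, -2) — the answer is frame-independent, so this choice is without loss of generality.
1. Y lies on line ZU with ZY:YU = -2:1 ⇒ Y = (-7, -4)
2. N is the midpoint of KZ ⇒ N = (1/2, 1/2)
3. C is the midpoint of NK ⇒ C = (1/4, 3/4)
4. T is the intersection of line LY and line ZC ⇒ T = (7/11, 4/11)
5. D is the midpoint of LZ ⇒ D = (1/2, 0)
through K parallel to YD: direction (15/2, 4); meets TD at H = (35/32, 19/12)
H = T + t·(D−T) with t = -161/48

t = -161/48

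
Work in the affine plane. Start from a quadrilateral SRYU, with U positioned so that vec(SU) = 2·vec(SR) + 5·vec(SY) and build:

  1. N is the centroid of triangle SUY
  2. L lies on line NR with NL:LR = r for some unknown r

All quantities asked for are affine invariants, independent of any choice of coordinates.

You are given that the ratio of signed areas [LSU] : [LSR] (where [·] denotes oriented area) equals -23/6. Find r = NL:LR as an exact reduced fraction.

r = 5/3

Work in coordinates with S = (0, 0), R = (1, 0), Y = (0, 1), U = (2, 5).
1. N is the centroid of triangle SUY ⇒ N = (2/3, 2)
2. With NL:LR = r, write λ = r/(r+1) so L = N + λ·(R−N); L is affine-linear in λ
Every point depending on L is an affine combination of L and λ-independent points, so each such coordinate is linear in λ; the λ² term in each signed area is a multiple of (R−N)×(R−N) = 0, so 2·[LSU] and 2·[LSR] are each linear in λ. Evaluating at λ=0 and λ=1:
  2·[LSU] = -17/3·λ + 2/3,   2·[LSR] = -2·λ + 2
So [LSU]:[LSR] = (-17/3·λ + 2/3) / (-2·λ + 2). Setting this equal to -23/6:
  -17/3·λ + 2/3 = -23/6·(-2·λ + 2)  ⇒  λ = 5/8
Then r = λ/(1−λ) = (5/8)/(3/8) = 5/3. Check: with r = 5/3, L = (7/8, 3/4) and [LSU]:[LSR] = -23/6 as required.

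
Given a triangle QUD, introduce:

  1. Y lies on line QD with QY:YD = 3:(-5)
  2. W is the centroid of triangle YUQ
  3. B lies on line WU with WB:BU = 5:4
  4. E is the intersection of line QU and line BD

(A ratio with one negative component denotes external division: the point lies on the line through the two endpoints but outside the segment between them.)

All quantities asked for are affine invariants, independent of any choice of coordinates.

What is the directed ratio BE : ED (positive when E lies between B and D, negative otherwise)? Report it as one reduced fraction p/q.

Work in coordinates with Q = (0, 0), U = (1, 0), D = (0, 1).
1. Y lies on line QD with QY:YD = 3:(-5) ⇒ Y = (0, -3/2)
2. W is the centroid of triangle YUQ ⇒ W = (1/3, -1/2)
3. B lies on line WU with WB:BU = 5:4 ⇒ B = (19/27, -2/9)
4. E is the intersection of line QU and line BD ⇒ E = (19/33, 0)
E = B + t·(D−B) with t = 2/11, so BE:ED = t:(1−t) = 2/11:9/11

BE:ED = 2/9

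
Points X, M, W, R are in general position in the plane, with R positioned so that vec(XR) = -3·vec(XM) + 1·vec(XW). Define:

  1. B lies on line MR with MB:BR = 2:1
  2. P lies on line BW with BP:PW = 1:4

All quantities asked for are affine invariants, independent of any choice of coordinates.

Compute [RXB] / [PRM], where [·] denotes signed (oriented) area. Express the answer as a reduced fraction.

Set X = (0, 0), M = (1, 0), W = (0, 1), R = (-3, 1); any affine frame gives the same invariant.
1. B lies on line MR with MB:BR = 2:1 ⇒ B = (-5/3, 2/3)
2. P lies on line BW with BP:PW = 1:4 ⇒ P = (-4/3, 11/15)
2·[RXB] = 1/3, 2·[PRM] = 3/5
[RXB]:[PRM] = 1/3:3/5 = 5/9

[RXB]:[PRM] = 5/9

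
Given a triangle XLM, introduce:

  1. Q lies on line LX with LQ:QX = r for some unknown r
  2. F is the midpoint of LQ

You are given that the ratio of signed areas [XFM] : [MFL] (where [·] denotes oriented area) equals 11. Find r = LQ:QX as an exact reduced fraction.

r = 1/5

Assign X = (0, 0), L = (1, 0), M = (0, 1) — the answer is frame-independent, so this choice is without loss of generality.
1. With LQ:QX = r, write λ = r/(r+1) so Q = L + λ·(X−L); Q is affine-linear in λ
2. F is the midpoint of LQ ⇒ F is an affine combination of earlier points and hence also affine-linear in λ
Every point depending on Q is an affine combination of Q and λ-independent points, so each such coordinate is linear in λ; the λ² term in each signed area is a multiple of (X−L)×(X−L) = 0, so 2·[XFM] and 2·[MFL] are each linear in λ. Evaluating at λ=0 and λ=1:
  2·[XFM] = -1/2·λ + 1,   2·[MFL] = 1/2·λ
So [XFM]:[MFL] = (-1/2·λ + 1) / (1/2·λ). Setting this equal to 11:
  -1/2·λ + 1 = 11·(1/2·λ)  ⇒  λ = 1/6
Then r = λ/(1−λ) = (1/6)/(5/6) = 1/5. Check: with r = 1/5, Q = (5/6, 0) and [XFM]:[MFL] = 11 as required.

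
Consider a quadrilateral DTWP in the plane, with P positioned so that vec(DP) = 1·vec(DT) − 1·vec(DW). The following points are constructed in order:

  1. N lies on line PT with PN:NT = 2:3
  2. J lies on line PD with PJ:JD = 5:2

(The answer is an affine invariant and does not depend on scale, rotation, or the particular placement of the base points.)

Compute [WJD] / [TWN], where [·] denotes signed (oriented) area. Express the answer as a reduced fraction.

Assign D = (0, 0), T = (1, 0), W = (0, 1), P = (1, -1) — the answer is frame-independent, so this choice is without loss of generality.
1. N lies on line PT with PN:NT = 2:3 ⇒ N = (1, -3/5)
2. J lies on line PD with PJ:JD = 5:2 ⇒ J = (2/7, -2/7)
2·[WJD] = -2/7, 2·[TWN] = 3/5
[WJD]:[TWN] = -2/7:3/5 = -10/21

[WJD]:[TWN] = -10/21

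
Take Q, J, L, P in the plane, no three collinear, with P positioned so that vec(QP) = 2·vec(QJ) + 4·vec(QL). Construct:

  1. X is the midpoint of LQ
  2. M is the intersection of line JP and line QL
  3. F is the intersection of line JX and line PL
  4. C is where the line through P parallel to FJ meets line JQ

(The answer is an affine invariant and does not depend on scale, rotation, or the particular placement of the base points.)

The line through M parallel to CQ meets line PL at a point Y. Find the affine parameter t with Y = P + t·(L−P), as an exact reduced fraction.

t = 8/3

Choose coordinates Q = (0, 0), J = (1, 0), L = (0, 1), P = (2, 4).
1. X is the midpoint of LQ ⇒ X = (0, 1/2)
2. M is the intersection of line JP and line QL ⇒ M = (0, -4)
3. F is the intersection of line JX and line PL ⇒ F = (-1/4, 5/8)
4. C is where the line through P parallel to FJ meets line JQ ⇒ C = (10, 0)
through M parallel to CQ: direction (-10, 0); meets PL at Y = (-10/3, -4)
Y = P + t·(L−P) with t = 8/3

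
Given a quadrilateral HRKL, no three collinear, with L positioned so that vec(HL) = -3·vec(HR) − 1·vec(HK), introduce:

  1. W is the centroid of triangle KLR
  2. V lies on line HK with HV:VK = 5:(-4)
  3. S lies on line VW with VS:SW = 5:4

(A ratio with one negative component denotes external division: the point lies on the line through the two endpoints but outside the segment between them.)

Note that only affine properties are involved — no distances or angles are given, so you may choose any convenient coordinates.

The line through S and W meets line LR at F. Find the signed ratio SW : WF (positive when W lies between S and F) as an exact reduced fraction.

Work in coordinates with H = (0, 0), R = (1, 0), K = (0, 1), L = (-3, -1).
1. W is the centroid of triangle KLR ⇒ W = (-2/3, 0)
2. V lies on line HK with HV:VK = 5:(-4) ⇒ V = (0, 5)
3. S lies on line VW with VS:SW = 5:4 ⇒ S = (-10/27, 20/9)
line SW meets LR at F = (-21/29, -25/58)
W = S + t·(F−S) with t = 232/277, so SW:WF = 232/277:45/277

SW:WF = 232/45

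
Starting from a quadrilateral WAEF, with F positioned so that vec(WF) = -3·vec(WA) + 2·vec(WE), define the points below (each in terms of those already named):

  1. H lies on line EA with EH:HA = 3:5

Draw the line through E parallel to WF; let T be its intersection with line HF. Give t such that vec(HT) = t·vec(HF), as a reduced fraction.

t = -1/7

Set W = (0, 0), A = (1, 0), E = (0, 1), F = (-3, 2); any affine frame gives the same invariant.
1. H lies on line EA with EH:HA = 3:5 ⇒ H = (3/8, 5/8)
through E parallel to WF: direction (-3, 2); meets HF at T = (6/7, 3/7)
T = H + t·(F−H) with t = -1/7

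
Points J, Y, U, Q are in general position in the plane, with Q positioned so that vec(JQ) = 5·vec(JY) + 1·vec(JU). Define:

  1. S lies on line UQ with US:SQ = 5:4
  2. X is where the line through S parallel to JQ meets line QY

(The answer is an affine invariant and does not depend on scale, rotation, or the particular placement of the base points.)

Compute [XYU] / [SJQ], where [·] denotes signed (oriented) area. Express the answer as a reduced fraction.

Choose coordinates J = (0, 0), Y = (1, 0), U = (0, 1), Q = (5, 1).
1. S lies on line UQ with US:SQ = 5:4 ⇒ S = (25/9, 1)
2. X is where the line through S parallel to JQ meets line QY ⇒ X = (125/9, 29/9)
2·[XYU] = -145/9, 2·[SJQ] = 20/9
[XYU]:[SJQ] = -145/9:20/9 = -29/4

[XYU]:[SJQ] = -29/4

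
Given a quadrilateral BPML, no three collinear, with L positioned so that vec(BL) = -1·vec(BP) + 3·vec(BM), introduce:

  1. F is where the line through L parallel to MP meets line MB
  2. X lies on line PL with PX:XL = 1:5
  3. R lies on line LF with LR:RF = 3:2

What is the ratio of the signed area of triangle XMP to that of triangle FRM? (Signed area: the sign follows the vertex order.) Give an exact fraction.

[XMP]:[FRM] = 5/12

Work in coordinates with B = (0, 0), P = (1, 0), M = (0, 1), L = (-1, 3).
1. F is where the line through L parallel to MP meets line MB ⇒ F = (0, 2)
2. X lies on line PL with PX:XL = 1:5 ⇒ X = (2/3, 1/2)
3. R lies on line LF with LR:RF = 3:2 ⇒ R = (-2/5, 12/5)
2·[XMP] = 1/6, 2·[FRM] = 2/5
[XMP]:[FRM] = 1/6:2/5 = 5/12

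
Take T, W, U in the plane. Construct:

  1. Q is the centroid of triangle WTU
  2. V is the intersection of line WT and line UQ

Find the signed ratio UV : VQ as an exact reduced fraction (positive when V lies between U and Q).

UV:VQ = -3

Set T = (0, 0), W = (1, 0), U = (0, 1); any affine frame gives the same invariant.
1. Q is the centroid of triangle WTU ⇒ Q = (1/3, 1/3)
2. V is the intersection of line WT and line UQ ⇒ V = (1/2, 0)
V = U + t·(Q−U) with t = 3/2, so UV:VQ = t:(1−t) = 3/2:-1/2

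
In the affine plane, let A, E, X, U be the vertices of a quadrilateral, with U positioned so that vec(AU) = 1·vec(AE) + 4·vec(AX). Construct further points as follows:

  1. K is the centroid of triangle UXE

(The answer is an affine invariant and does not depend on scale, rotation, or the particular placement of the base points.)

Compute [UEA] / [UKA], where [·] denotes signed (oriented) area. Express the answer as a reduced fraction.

Assign A = (0, 0), E = (1, 0), X = (0, 1), U = (1, 4) — the answer is frame-independent, so this choice is without loss of generality.
1. K is the centroid of triangle UXE ⇒ K = (2/3, 5/3)
2·[UEA] = -4, 2·[UKA] = -1
[UEA]:[UKA] = -4:-1 = 4

[UEA]:[UKA] = 4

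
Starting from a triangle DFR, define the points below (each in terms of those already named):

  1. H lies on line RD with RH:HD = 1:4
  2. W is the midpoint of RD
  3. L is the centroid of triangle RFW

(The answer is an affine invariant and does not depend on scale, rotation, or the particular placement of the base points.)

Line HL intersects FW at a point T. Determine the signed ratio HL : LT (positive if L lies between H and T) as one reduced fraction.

HL:LT = 4/5

Choose coordinates D = (0, 0), F = (1, 0), R = (0, 1).
1. H lies on line RD with RH:HD = 1:4 ⇒ H = (0, 4/5)
2. W is the midpoint of RD ⇒ W = (0, 1/2)
3. L is the centroid of triangle RFW ⇒ L = (1/3, 1/2)
line HL meets FW at T = (3/4, 1/8)
L = H + t·(T−H) with t = 4/9, so HL:LT = 4/9:5/9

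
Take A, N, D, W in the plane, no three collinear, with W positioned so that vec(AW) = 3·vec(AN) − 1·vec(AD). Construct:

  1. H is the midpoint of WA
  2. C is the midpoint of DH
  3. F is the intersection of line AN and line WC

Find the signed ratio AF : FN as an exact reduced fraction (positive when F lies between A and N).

AF:FN = -6

Work in coordinates with A = (0, 0), N = (1, 0), D = (0, 1), W = (3, -1).
1. H is the midpoint of WA ⇒ H = (3/2, -1/2)
2. C is the midpoint of DH ⇒ C = (3/4, 1/4)
3. F is the intersection of line AN and line WC ⇒ F = (6/5, 0)
F = A + t·(N−A) with t = 6/5, so AF:FN = t:(1−t) = 6/5:-1/5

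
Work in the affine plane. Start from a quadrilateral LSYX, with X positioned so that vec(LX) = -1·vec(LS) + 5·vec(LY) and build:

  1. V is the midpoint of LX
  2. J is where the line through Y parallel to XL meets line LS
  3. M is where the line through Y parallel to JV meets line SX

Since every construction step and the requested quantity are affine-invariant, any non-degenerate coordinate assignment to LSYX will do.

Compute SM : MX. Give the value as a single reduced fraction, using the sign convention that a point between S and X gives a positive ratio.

SM:MX = -6

Set L = (0, 0), S = (1, 0), Y = (0, 1), X = (-1, 5); any affine frame gives the same invariant.
1. V is the midpoint of LX ⇒ V = (-1/2, 5/2)
2. J is where the line through Y parallel to XL meets line LS ⇒ J = (1/5, 0)
3. M is where the line through Y parallel to JV meets line SX ⇒ M = (-7/5, 6)
M = S + t·(X−S) with t = 6/5, so SM:MX = t:(1−t) = 6/5:-1/5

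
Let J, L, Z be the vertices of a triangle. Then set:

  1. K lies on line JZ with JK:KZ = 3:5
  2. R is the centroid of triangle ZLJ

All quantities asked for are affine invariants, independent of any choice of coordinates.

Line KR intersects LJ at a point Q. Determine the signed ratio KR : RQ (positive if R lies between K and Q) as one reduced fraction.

Set J = (0, 0), L = (1, 0), Z = (0, 1); any affine frame gives the same invariant.
1. K lies on line JZ with JK:KZ = 3:5 ⇒ K = (0, 3/8)
2. R is the centroid of triangle ZLJ ⇒ R = (1/3, 1/3)
line KR meets LJ at Q = (3, 0)
R = K + t·(Q−K) with t = 1/9, so KR:RQ = 1/9:8/9

KR:RQ = 1/8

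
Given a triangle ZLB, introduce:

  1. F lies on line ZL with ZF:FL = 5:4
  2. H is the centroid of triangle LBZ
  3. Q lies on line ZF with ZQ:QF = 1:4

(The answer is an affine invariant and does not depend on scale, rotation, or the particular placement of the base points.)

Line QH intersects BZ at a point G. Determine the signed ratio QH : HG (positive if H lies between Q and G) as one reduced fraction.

Work in coordinates with Z = (0, 0), L = (1, 0), B = (0, 1).
1. F lies on line ZL with ZF:FL = 5:4 ⇒ F = (5/9, 0)
2. H is the centroid of triangle LBZ ⇒ H = (1/3, 1/3)
3. Q lies on line ZF with ZQ:QF = 1:4 ⇒ Q = (1/9, 0)
line QH meets BZ at G = (0, -1/6)
H = Q + t·(G−Q) with t = -2, so QH:HG = -2:3

QH:HG = -2/3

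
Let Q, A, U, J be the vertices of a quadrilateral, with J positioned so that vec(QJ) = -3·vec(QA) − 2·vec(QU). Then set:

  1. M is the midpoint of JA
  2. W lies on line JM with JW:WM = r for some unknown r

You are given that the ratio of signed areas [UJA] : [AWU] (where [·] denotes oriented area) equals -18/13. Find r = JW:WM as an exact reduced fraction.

Work in coordinates with Q = (0, 0), A = (1, 0), U = (0, 1), J = (-3, -2).
1. M is the midpoint of JA ⇒ M = (-1, -1)
2. With JW:WM = r, write λ = r/(r+1) so W = J + λ·(M−J); W is affine-linear in λ
Every point depending on W is an affine combination of W and λ-independent points, so each such coordinate is linear in λ; the λ² term in each signed area is a multiple of (M−J)×(M−J) = 0, so 2·[UJA] and 2·[AWU] are each linear in λ. Evaluating at λ=0 and λ=1:
  2·[UJA] = 6,   2·[AWU] = 3·λ − 6
So [UJA]:[AWU] = (6) / (3·λ − 6). Setting this equal to -18/13:
  6 = -18/13·(3·λ − 6)  ⇒  λ = 5/9
Then r = λ/(1−λ) = (5/9)/(4/9) = 5/4. Check: with r = 5/4, W = (-17/9, -13/9) and [UJA]:[AWU] = -18/13 as required.

r = 5/4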